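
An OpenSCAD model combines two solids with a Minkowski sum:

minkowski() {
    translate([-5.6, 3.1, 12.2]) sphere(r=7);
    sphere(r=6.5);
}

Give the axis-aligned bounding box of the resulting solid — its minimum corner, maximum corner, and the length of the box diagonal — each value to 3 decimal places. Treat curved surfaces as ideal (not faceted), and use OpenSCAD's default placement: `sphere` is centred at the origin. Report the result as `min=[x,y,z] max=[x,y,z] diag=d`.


min=[-19.100,-10.400,-1.300] max=[7.900,16.600,25.700] diag=46.765

A = translate([-5.6, 3.1, 12.2]) sphere(r=7) → bbox [-12.6,-3.9,5.2] .. [1.4,10.1,19.2]
B = sphere(r=6.5) → bbox [-6.5,-6.5,-6.5] .. [6.5,6.5,6.5]
lo = A.lo+B.lo = [-12.6-6.5, -3.9-6.5, 5.2-6.5] = [-19.100,-10.400,-1.300]
hi = A.hi+B.hi = [1.4+6.5, 10.1+6.5, 19.2+6.5] = [7.900,16.600,25.700]
diag = √(27²+27²+27²) = √2187 = 46.765


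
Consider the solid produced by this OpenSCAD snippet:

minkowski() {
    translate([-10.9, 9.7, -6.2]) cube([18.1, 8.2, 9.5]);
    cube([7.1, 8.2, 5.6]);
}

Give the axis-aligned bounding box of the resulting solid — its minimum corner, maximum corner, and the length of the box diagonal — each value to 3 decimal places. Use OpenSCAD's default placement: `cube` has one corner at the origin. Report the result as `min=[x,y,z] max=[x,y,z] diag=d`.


A = translate([-10.9, 9.7, -6.2]) cube([18.1, 8.2, 9.5]) → bbox [-10.9,9.7,-6.2] .. [7.2,17.9,3.3]
B = cube([7.1, 8.2, 5.6]) → bbox [0,0,0] .. [7.1,8.2,5.6]
lo = A.lo+B.lo = [-10.9+0, 9.7+0, -6.2+0] = [-10.900,9.700,-6.200]
hi = A.hi+B.hi = [7.2+7.1, 17.9+8.2, 3.3+5.6] = [14.300,26.100,8.900]
diag = √(25.2²+16.4²+15.1²) = √1132.01 = 33.645

min=[-10.900,9.700,-6.200] max=[14.300,26.100,8.900] diag=33.645


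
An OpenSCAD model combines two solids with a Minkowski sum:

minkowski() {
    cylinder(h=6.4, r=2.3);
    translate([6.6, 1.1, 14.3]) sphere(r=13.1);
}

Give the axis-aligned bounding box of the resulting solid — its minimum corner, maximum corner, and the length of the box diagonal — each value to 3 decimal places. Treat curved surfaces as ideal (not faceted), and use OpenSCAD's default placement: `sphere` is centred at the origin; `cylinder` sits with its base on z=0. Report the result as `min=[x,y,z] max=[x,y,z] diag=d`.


min=[-8.800,-14.300,1.200] max=[22.000,16.500,33.800] diag=54.406

A = translate([6.6, 1.1, 14.3]) sphere(r=13.1) → bbox [-6.5,-12,1.2] .. [19.7,14.2,27.4]
B = cylinder(h=6.4, r=2.3) → bbox [-2.3,-2.3,0] .. [2.3,2.3,6.4]
lo = A.lo+B.lo = [-6.5-2.3, -12-2.3, 1.2+0] = [-8.800,-14.300,1.200]
hi = A.hi+B.hi = [19.7+2.3, 14.2+2.3, 27.4+6.4] = [22.000,16.500,33.800]
diag = √(30.8²+30.8²+32.6²) = √2960.04 = 54.406


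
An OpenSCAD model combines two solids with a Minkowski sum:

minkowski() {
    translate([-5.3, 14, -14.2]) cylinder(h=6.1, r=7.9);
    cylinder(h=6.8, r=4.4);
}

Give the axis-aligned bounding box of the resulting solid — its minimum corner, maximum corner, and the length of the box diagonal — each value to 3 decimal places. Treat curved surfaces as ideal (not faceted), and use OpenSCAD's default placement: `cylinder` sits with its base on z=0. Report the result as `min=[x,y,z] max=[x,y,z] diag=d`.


min=[-17.600,1.700,-14.200] max=[7.000,26.300,-1.300] diag=37.104

A = translate([-5.3, 14, -14.2]) cylinder(h=6.1, r=7.9) → bbox [-13.2,6.1,-14.2] .. [2.6,21.9,-8.1]
B = cylinder(h=6.8, r=4.4) → bbox [-4.4,-4.4,0] .. [4.4,4.4,6.8]
lo = A.lo+B.lo = [-13.2-4.4, 6.1-4.4, -14.2+0] = [-17.600,1.700,-14.200]
hi = A.hi+B.hi = [2.6+4.4, 21.9+4.4, -8.1+6.8] = [7.000,26.300,-1.300]
diag = √(24.6²+24.6²+12.9²) = √1376.73 = 37.104


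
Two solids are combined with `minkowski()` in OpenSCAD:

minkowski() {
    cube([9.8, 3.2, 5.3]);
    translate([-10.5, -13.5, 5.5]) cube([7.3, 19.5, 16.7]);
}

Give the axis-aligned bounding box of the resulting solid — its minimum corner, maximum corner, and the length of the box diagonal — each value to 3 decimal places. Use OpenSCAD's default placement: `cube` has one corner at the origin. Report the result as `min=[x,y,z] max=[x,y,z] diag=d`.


A = translate([-10.5, -13.5, 5.5]) cube([7.3, 19.5, 16.7]) → bbox [-10.5,-13.5,5.5] .. [-3.2,6,22.2]
B = cube([9.8, 3.2, 5.3]) → bbox [0,0,0] .. [9.8,3.2,5.3]
lo = A.lo+B.lo = [-10.5+0, -13.5+0, 5.5+0] = [-10.500,-13.500,5.500]
hi = A.hi+B.hi = [-3.2+9.8, 6+3.2, 22.2+5.3] = [6.600,9.200,27.500]
diag = √(17.1²+22.7²+22²) = √1291.7 = 35.940

min=[-10.500,-13.500,5.500] max=[6.600,9.200,27.500] diag=35.940


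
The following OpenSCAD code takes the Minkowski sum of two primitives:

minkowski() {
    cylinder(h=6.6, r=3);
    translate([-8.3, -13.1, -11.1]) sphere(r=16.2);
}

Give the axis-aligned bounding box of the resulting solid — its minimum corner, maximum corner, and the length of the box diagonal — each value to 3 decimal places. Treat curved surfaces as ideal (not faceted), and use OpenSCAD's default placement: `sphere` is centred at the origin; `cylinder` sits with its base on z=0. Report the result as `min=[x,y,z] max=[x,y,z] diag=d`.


A = translate([-8.3, -13.1, -11.1]) sphere(r=16.2) → bbox [-24.5,-29.3,-27.3] .. [7.9,3.1,5.1]
B = cylinder(h=6.6, r=3) → bbox [-3,-3,0] .. [3,3,6.6]
lo = A.lo+B.lo = [-24.5-3, -29.3-3, -27.3+0] = [-27.500,-32.300,-27.300]
hi = A.hi+B.hi = [7.9+3, 3.1+3, 5.1+6.6] = [10.900,6.100,11.700]
diag = √(38.4²+38.4²+39²) = √4470.12 = 66.859

min=[-27.500,-32.300,-27.300] max=[10.900,6.100,11.700] diag=66.859


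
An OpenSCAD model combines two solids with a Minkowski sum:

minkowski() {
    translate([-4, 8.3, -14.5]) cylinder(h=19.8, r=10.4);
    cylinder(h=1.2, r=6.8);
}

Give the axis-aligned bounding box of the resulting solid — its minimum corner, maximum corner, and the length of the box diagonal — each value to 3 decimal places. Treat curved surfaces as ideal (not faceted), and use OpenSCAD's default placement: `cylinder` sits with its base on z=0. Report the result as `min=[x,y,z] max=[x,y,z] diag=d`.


min=[-21.200,-8.900,-14.500] max=[13.200,25.500,6.500] diag=52.988

A = translate([-4, 8.3, -14.5]) cylinder(h=19.8, r=10.4) → bbox [-14.4,-2.1,-14.5] .. [6.4,18.7,5.3]
B = cylinder(h=1.2, r=6.8) → bbox [-6.8,-6.8,0] .. [6.8,6.8,1.2]
lo = A.lo+B.lo = [-14.4-6.8, -2.1-6.8, -14.5+0] = [-21.200,-8.900,-14.500]
hi = A.hi+B.hi = [6.4+6.8, 18.7+6.8, 5.3+1.2] = [13.200,25.500,6.500]
diag = √(34.4²+34.4²+21²) = √2807.72 = 52.988


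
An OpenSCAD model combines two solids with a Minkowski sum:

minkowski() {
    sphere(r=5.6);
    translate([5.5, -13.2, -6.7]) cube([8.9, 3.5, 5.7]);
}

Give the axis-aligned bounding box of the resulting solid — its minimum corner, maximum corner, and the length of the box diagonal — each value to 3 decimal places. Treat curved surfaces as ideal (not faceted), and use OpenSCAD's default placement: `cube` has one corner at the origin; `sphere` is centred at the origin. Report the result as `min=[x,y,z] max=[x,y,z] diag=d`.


A = translate([5.5, -13.2, -6.7]) cube([8.9, 3.5, 5.7]) → bbox [5.5,-13.2,-6.7] .. [14.4,-9.7,-1]
B = sphere(r=5.6) → bbox [-5.6,-5.6,-5.6] .. [5.6,5.6,5.6]
lo = A.lo+B.lo = [5.5-5.6, -13.2-5.6, -6.7-5.6] = [-0.100,-18.800,-12.300]
hi = A.hi+B.hi = [14.4+5.6, -9.7+5.6, -1+5.6] = [20.000,-4.100,4.600]
diag = √(20.1²+14.7²+16.9²) = √905.71 = 30.095

min=[-0.100,-18.800,-12.300] max=[20.000,-4.100,4.600] diag=30.095


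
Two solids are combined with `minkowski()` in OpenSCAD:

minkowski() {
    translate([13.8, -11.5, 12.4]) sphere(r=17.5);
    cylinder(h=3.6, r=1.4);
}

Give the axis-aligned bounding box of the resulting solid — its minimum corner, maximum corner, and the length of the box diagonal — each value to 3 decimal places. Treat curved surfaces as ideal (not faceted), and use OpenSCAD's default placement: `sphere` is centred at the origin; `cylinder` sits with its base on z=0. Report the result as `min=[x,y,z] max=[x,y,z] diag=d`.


min=[-5.100,-30.400,-5.100] max=[32.700,7.400,33.500] diag=65.937

A = translate([13.8, -11.5, 12.4]) sphere(r=17.5) → bbox [-3.7,-29,-5.1] .. [31.3,6,29.9]
B = cylinder(h=3.6, r=1.4) → bbox [-1.4,-1.4,0] .. [1.4,1.4,3.6]
lo = A.lo+B.lo = [-3.7-1.4, -29-1.4, -5.1+0] = [-5.100,-30.400,-5.100]
hi = A.hi+B.hi = [31.3+1.4, 6+1.4, 29.9+3.6] = [32.700,7.400,33.500]
diag = √(37.8²+37.8²+38.6²) = √4347.64 = 65.937


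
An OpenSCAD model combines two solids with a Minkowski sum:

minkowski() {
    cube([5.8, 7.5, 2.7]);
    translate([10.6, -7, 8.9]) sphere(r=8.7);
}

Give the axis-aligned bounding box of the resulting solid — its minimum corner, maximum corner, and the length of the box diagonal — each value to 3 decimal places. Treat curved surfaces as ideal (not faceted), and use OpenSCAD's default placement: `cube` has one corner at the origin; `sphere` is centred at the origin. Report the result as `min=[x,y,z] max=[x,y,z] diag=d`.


A = translate([10.6, -7, 8.9]) sphere(r=8.7) → bbox [1.9,-15.7,0.2] .. [19.3,1.7,17.6]
B = cube([5.8, 7.5, 2.7]) → bbox [0,0,0] .. [5.8,7.5,2.7]
lo = A.lo+B.lo = [1.9+0, -15.7+0, 0.2+0] = [1.900,-15.700,0.200]
hi = A.hi+B.hi = [19.3+5.8, 1.7+7.5, 17.6+2.7] = [25.100,9.200,20.300]
diag = √(23.2²+24.9²+20.1²) = √1562.26 = 39.525

min=[1.900,-15.700,0.200] max=[25.100,9.200,20.300] diag=39.525


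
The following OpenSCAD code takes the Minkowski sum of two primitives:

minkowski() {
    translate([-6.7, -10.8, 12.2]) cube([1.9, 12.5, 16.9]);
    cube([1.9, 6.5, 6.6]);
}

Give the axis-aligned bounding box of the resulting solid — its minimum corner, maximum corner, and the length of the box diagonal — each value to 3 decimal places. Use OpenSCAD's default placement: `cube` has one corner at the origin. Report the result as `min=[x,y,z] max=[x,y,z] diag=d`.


A = translate([-6.7, -10.8, 12.2]) cube([1.9, 12.5, 16.9]) → bbox [-6.7,-10.8,12.2] .. [-4.8,1.7,29.1]
B = cube([1.9, 6.5, 6.6]) → bbox [0,0,0] .. [1.9,6.5,6.6]
lo = A.lo+B.lo = [-6.7+0, -10.8+0, 12.2+0] = [-6.700,-10.800,12.200]
hi = A.hi+B.hi = [-4.8+1.9, 1.7+6.5, 29.1+6.6] = [-2.900,8.200,35.700]
diag = √(3.8²+19²+23.5²) = √927.69 = 30.458

min=[-6.700,-10.800,12.200] max=[-2.900,8.200,35.700] diag=30.458


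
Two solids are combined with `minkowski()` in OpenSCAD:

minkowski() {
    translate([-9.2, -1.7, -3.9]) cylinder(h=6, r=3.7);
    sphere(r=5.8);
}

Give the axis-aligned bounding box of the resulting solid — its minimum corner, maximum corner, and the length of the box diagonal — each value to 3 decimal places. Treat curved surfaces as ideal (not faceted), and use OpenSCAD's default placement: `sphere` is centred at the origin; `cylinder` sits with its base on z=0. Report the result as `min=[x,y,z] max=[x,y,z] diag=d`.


A = translate([-9.2, -1.7, -3.9]) cylinder(h=6, r=3.7) → bbox [-12.9,-5.4,-3.9] .. [-5.5,2,2.1]
B = sphere(r=5.8) → bbox [-5.8,-5.8,-5.8] .. [5.8,5.8,5.8]
lo = A.lo+B.lo = [-12.9-5.8, -5.4-5.8, -3.9-5.8] = [-18.700,-11.200,-9.700]
hi = A.hi+B.hi = [-5.5+5.8, 2+5.8, 2.1+5.8] = [0.300,7.800,7.900]
diag = √(19²+19²+17.6²) = √1031.76 = 32.121

min=[-18.700,-11.200,-9.700] max=[0.300,7.800,7.900] diag=32.121


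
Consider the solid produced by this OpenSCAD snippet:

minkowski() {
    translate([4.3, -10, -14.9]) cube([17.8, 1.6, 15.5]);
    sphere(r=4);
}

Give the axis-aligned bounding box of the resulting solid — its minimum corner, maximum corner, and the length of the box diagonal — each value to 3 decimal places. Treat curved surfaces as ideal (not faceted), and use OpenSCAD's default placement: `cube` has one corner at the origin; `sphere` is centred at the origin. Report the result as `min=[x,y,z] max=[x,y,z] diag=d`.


A = translate([4.3, -10, -14.9]) cube([17.8, 1.6, 15.5]) → bbox [4.3,-10,-14.9] .. [22.1,-8.4,0.6]
B = sphere(r=4) → bbox [-4,-4,-4] .. [4,4,4]
lo = A.lo+B.lo = [4.3-4, -10-4, -14.9-4] = [0.300,-14.000,-18.900]
hi = A.hi+B.hi = [22.1+4, -8.4+4, 0.6+4] = [26.100,-4.400,4.600]
diag = √(25.8²+9.6²+23.5²) = √1310.05 = 36.195

min=[0.300,-14.000,-18.900] max=[26.100,-4.400,4.600] diag=36.195


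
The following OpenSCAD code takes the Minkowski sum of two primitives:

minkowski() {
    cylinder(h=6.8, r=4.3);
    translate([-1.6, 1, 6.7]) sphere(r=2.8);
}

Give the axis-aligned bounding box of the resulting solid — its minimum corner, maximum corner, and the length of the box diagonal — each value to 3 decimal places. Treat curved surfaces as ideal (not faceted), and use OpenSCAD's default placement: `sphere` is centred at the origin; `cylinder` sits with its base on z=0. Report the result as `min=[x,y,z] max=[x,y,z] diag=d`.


min=[-8.700,-6.100,3.900] max=[5.500,8.100,16.300] diag=23.602

A = translate([-1.6, 1, 6.7]) sphere(r=2.8) → bbox [-4.4,-1.8,3.9] .. [1.2,3.8,9.5]
B = cylinder(h=6.8, r=4.3) → bbox [-4.3,-4.3,0] .. [4.3,4.3,6.8]
lo = A.lo+B.lo = [-4.4-4.3, -1.8-4.3, 3.9+0] = [-8.700,-6.100,3.900]
hi = A.hi+B.hi = [1.2+4.3, 3.8+4.3, 9.5+6.8] = [5.500,8.100,16.300]
diag = √(14.2²+14.2²+12.4²) = √557.04 = 23.602


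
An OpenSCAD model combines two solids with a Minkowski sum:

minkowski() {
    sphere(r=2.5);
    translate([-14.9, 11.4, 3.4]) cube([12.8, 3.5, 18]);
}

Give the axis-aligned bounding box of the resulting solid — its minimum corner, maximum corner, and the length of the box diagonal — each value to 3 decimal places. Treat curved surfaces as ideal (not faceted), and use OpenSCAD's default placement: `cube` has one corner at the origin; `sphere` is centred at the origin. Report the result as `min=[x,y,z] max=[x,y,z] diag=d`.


min=[-17.400,8.900,0.900] max=[0.400,17.400,23.900] diag=30.300

A = translate([-14.9, 11.4, 3.4]) cube([12.8, 3.5, 18]) → bbox [-14.9,11.4,3.4] .. [-2.1,14.9,21.4]
B = sphere(r=2.5) → bbox [-2.5,-2.5,-2.5] .. [2.5,2.5,2.5]
lo = A.lo+B.lo = [-14.9-2.5, 11.4-2.5, 3.4-2.5] = [-17.400,8.900,0.900]
hi = A.hi+B.hi = [-2.1+2.5, 14.9+2.5, 21.4+2.5] = [0.400,17.400,23.900]
diag = √(17.8²+8.5²+23²) = √918.09 = 30.300


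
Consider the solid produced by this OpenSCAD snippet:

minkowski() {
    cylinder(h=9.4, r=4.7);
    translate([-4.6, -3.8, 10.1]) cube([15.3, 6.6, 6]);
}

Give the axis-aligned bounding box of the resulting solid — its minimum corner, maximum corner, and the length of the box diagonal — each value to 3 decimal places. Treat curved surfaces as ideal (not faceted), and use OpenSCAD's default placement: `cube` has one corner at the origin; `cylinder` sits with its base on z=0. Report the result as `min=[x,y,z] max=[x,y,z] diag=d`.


min=[-9.300,-8.500,10.100] max=[15.400,7.500,25.500] diag=33.215

A = translate([-4.6, -3.8, 10.1]) cube([15.3, 6.6, 6]) → bbox [-4.6,-3.8,10.1] .. [10.7,2.8,16.1]
B = cylinder(h=9.4, r=4.7) → bbox [-4.7,-4.7,0] .. [4.7,4.7,9.4]
lo = A.lo+B.lo = [-4.6-4.7, -3.8-4.7, 10.1+0] = [-9.300,-8.500,10.100]
hi = A.hi+B.hi = [10.7+4.7, 2.8+4.7, 16.1+9.4] = [15.400,7.500,25.500]
diag = √(24.7²+16²+15.4²) = √1103.25 = 33.215


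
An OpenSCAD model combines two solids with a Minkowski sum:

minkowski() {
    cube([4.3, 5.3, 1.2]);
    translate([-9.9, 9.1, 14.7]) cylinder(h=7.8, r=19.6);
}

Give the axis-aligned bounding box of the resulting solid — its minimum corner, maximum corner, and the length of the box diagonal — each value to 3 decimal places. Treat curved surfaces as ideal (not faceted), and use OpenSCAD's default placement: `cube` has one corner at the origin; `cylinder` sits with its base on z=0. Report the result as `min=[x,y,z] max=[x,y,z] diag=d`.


A = translate([-9.9, 9.1, 14.7]) cylinder(h=7.8, r=19.6) → bbox [-29.5,-10.5,14.7] .. [9.7,28.7,22.5]
B = cube([4.3, 5.3, 1.2]) → bbox [0,0,0] .. [4.3,5.3,1.2]
lo = A.lo+B.lo = [-29.5+0, -10.5+0, 14.7+0] = [-29.500,-10.500,14.700]
hi = A.hi+B.hi = [9.7+4.3, 28.7+5.3, 22.5+1.2] = [14.000,34.000,23.700]
diag = √(43.5²+44.5²+9²) = √3953.5 = 62.877

min=[-29.500,-10.500,14.700] max=[14.000,34.000,23.700] diag=62.877


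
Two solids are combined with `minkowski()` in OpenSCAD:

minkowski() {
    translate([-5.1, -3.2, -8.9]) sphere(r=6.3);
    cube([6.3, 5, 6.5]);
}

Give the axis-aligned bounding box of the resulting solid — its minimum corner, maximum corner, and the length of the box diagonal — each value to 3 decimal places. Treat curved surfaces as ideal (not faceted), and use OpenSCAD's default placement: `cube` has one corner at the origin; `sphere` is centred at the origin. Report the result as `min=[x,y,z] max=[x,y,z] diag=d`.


A = translate([-5.1, -3.2, -8.9]) sphere(r=6.3) → bbox [-11.4,-9.5,-15.2] .. [1.2,3.1,-2.6]
B = cube([6.3, 5, 6.5]) → bbox [0,0,0] .. [6.3,5,6.5]
lo = A.lo+B.lo = [-11.4+0, -9.5+0, -15.2+0] = [-11.400,-9.500,-15.200]
hi = A.hi+B.hi = [1.2+6.3, 3.1+5, -2.6+6.5] = [7.500,8.100,3.900]
diag = √(18.9²+17.6²+19.1²) = √1031.78 = 32.121

min=[-11.400,-9.500,-15.200] max=[7.500,8.100,3.900] diag=32.121


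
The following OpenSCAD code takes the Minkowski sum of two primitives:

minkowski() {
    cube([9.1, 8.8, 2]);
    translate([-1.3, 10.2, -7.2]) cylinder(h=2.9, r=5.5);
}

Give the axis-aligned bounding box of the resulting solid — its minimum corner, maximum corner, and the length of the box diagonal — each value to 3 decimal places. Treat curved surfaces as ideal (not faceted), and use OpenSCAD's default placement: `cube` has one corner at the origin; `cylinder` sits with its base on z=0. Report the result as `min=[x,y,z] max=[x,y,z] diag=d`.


min=[-6.800,4.700,-7.200] max=[13.300,24.500,-2.300] diag=28.637

A = translate([-1.3, 10.2, -7.2]) cylinder(h=2.9, r=5.5) → bbox [-6.8,4.7,-7.2] .. [4.2,15.7,-4.3]
B = cube([9.1, 8.8, 2]) → bbox [0,0,0] .. [9.1,8.8,2]
lo = A.lo+B.lo = [-6.8+0, 4.7+0, -7.2+0] = [-6.800,4.700,-7.200]
hi = A.hi+B.hi = [4.2+9.1, 15.7+8.8, -4.3+2] = [13.300,24.500,-2.300]
diag = √(20.1²+19.8²+4.9²) = √820.06 = 28.637


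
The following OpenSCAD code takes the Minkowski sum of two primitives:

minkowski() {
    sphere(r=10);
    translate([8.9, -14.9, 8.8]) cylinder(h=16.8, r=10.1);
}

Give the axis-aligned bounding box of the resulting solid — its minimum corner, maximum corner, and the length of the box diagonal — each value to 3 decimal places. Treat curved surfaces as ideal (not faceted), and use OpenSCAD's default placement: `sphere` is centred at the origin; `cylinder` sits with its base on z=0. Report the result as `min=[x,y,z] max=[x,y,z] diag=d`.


min=[-11.200,-35.000,-1.200] max=[29.000,5.200,35.600] diag=67.722

A = translate([8.9, -14.9, 8.8]) cylinder(h=16.8, r=10.1) → bbox [-1.2,-25,8.8] .. [19,-4.8,25.6]
B = sphere(r=10) → bbox [-10,-10,-10] .. [10,10,10]
lo = A.lo+B.lo = [-1.2-10, -25-10, 8.8-10] = [-11.200,-35.000,-1.200]
hi = A.hi+B.hi = [19+10, -4.8+10, 25.6+10] = [29.000,5.200,35.600]
diag = √(40.2²+40.2²+36.8²) = √4586.32 = 67.722


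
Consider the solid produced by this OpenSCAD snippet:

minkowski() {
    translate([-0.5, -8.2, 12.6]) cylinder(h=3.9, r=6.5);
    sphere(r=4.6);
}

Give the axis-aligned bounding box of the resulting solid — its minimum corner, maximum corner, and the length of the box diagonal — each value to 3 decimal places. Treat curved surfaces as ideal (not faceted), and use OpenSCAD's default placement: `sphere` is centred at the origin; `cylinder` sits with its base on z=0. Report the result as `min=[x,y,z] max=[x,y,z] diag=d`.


A = translate([-0.5, -8.2, 12.6]) cylinder(h=3.9, r=6.5) → bbox [-7,-14.7,12.6] .. [6,-1.7,16.5]
B = sphere(r=4.6) → bbox [-4.6,-4.6,-4.6] .. [4.6,4.6,4.6]
lo = A.lo+B.lo = [-7-4.6, -14.7-4.6, 12.6-4.6] = [-11.600,-19.300,8.000]
hi = A.hi+B.hi = [6+4.6, -1.7+4.6, 16.5+4.6] = [10.600,2.900,21.100]
diag = √(22.2²+22.2²+13.1²) = √1157.29 = 34.019

min=[-11.600,-19.300,8.000] max=[10.600,2.900,21.100] diag=34.019


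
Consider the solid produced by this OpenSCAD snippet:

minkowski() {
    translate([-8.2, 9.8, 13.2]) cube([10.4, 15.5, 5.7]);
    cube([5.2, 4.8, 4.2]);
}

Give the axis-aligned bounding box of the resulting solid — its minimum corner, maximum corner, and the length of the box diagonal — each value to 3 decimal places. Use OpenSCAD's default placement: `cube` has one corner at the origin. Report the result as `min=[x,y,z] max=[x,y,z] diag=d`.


A = translate([-8.2, 9.8, 13.2]) cube([10.4, 15.5, 5.7]) → bbox [-8.2,9.8,13.2] .. [2.2,25.3,18.9]
B = cube([5.2, 4.8, 4.2]) → bbox [0,0,0] .. [5.2,4.8,4.2]
lo = A.lo+B.lo = [-8.2+0, 9.8+0, 13.2+0] = [-8.200,9.800,13.200]
hi = A.hi+B.hi = [2.2+5.2, 25.3+4.8, 18.9+4.2] = [7.400,30.100,23.100]
diag = √(15.6²+20.3²+9.9²) = √753.46 = 27.449

min=[-8.200,9.800,13.200] max=[7.400,30.100,23.100] diag=27.449


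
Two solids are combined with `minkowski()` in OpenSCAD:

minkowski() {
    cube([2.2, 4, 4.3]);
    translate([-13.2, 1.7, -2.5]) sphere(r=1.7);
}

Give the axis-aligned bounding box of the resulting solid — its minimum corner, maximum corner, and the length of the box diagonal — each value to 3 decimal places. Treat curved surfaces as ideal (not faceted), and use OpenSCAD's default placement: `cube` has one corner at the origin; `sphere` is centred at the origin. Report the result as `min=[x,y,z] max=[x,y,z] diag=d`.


min=[-14.900,0.000,-4.200] max=[-9.300,7.400,3.500] diag=12.059

A = translate([-13.2, 1.7, -2.5]) sphere(r=1.7) → bbox [-14.9,0,-4.2] .. [-11.5,3.4,-0.8]
B = cube([2.2, 4, 4.3]) → bbox [0,0,0] .. [2.2,4,4.3]
lo = A.lo+B.lo = [-14.9+0, 0+0, -4.2+0] = [-14.900,0.000,-4.200]
hi = A.hi+B.hi = [-11.5+2.2, 3.4+4, -0.8+4.3] = [-9.300,7.400,3.500]
diag = √(5.6²+7.4²+7.7²) = √145.41 = 12.059


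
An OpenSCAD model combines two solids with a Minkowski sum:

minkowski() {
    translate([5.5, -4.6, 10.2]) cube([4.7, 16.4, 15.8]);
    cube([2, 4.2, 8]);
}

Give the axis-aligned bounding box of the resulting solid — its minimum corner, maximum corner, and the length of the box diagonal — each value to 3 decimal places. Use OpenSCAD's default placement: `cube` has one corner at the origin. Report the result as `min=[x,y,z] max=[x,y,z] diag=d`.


min=[5.500,-4.600,10.200] max=[12.200,16.000,34.000] diag=32.182

A = translate([5.5, -4.6, 10.2]) cube([4.7, 16.4, 15.8]) → bbox [5.5,-4.6,10.2] .. [10.2,11.8,26]
B = cube([2, 4.2, 8]) → bbox [0,0,0] .. [2,4.2,8]
lo = A.lo+B.lo = [5.5+0, -4.6+0, 10.2+0] = [5.500,-4.600,10.200]
hi = A.hi+B.hi = [10.2+2, 11.8+4.2, 26+8] = [12.200,16.000,34.000]
diag = √(6.7²+20.6²+23.8²) = √1035.69 = 32.182


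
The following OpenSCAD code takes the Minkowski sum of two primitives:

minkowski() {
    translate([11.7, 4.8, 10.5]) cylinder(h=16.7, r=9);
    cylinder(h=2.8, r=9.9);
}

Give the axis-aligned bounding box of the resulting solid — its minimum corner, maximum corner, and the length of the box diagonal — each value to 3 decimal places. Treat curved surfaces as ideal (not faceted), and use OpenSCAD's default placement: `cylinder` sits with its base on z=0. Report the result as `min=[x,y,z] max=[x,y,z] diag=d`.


min=[-7.200,-14.100,10.500] max=[30.600,23.700,30.000] diag=56.903

A = translate([11.7, 4.8, 10.5]) cylinder(h=16.7, r=9) → bbox [2.7,-4.2,10.5] .. [20.7,13.8,27.2]
B = cylinder(h=2.8, r=9.9) → bbox [-9.9,-9.9,0] .. [9.9,9.9,2.8]
lo = A.lo+B.lo = [2.7-9.9, -4.2-9.9, 10.5+0] = [-7.200,-14.100,10.500]
hi = A.hi+B.hi = [20.7+9.9, 13.8+9.9, 27.2+2.8] = [30.600,23.700,30.000]
diag = √(37.8²+37.8²+19.5²) = √3237.93 = 56.903


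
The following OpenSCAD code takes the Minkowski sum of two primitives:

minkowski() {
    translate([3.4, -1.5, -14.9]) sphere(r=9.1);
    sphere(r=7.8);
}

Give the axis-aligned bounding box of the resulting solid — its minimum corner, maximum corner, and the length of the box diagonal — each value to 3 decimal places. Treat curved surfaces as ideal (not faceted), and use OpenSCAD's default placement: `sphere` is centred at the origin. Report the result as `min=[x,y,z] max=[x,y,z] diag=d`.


A = translate([3.4, -1.5, -14.9]) sphere(r=9.1) → bbox [-5.7,-10.6,-24] .. [12.5,7.6,-5.8]
B = sphere(r=7.8) → bbox [-7.8,-7.8,-7.8] .. [7.8,7.8,7.8]
lo = A.lo+B.lo = [-5.7-7.8, -10.6-7.8, -24-7.8] = [-13.500,-18.400,-31.800]
hi = A.hi+B.hi = [12.5+7.8, 7.6+7.8, -5.8+7.8] = [20.300,15.400,2.000]
diag = √(33.8²+33.8²+33.8²) = √3427.32 = 58.543

min=[-13.500,-18.400,-31.800] max=[20.300,15.400,2.000] diag=58.543


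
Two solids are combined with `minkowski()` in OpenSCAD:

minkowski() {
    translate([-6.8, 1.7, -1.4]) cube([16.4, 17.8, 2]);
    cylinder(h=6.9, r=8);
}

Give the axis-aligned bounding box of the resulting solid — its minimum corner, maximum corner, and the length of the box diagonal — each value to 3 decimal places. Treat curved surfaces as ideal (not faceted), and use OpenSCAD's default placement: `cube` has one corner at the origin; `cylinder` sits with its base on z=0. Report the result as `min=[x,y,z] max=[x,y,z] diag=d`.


A = translate([-6.8, 1.7, -1.4]) cube([16.4, 17.8, 2]) → bbox [-6.8,1.7,-1.4] .. [9.6,19.5,0.6]
B = cylinder(h=6.9, r=8) → bbox [-8,-8,0] .. [8,8,6.9]
lo = A.lo+B.lo = [-6.8-8, 1.7-8, -1.4+0] = [-14.800,-6.300,-1.400]
hi = A.hi+B.hi = [9.6+8, 19.5+8, 0.6+6.9] = [17.600,27.500,7.500]
diag = √(32.4²+33.8²+8.9²) = √2271.41 = 47.659

min=[-14.800,-6.300,-1.400] max=[17.600,27.500,7.500] diag=47.659


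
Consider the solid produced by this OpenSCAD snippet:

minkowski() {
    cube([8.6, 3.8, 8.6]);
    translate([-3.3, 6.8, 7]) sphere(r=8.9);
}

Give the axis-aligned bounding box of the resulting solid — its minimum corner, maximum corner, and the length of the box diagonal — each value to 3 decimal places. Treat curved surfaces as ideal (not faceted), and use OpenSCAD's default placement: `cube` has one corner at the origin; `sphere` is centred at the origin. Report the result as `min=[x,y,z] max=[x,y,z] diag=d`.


min=[-12.200,-2.100,-1.900] max=[14.200,19.500,24.500] diag=43.133

A = translate([-3.3, 6.8, 7]) sphere(r=8.9) → bbox [-12.2,-2.1,-1.9] .. [5.6,15.7,15.9]
B = cube([8.6, 3.8, 8.6]) → bbox [0,0,0] .. [8.6,3.8,8.6]
lo = A.lo+B.lo = [-12.2+0, -2.1+0, -1.9+0] = [-12.200,-2.100,-1.900]
hi = A.hi+B.hi = [5.6+8.6, 15.7+3.8, 15.9+8.6] = [14.200,19.500,24.500]
diag = √(26.4²+21.6²+26.4²) = √1860.48 = 43.133


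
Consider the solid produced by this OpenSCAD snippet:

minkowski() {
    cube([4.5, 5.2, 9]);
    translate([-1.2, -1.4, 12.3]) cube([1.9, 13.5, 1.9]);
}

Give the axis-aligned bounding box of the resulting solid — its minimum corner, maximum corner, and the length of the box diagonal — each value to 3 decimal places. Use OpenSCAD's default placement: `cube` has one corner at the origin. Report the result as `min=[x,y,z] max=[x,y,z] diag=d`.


min=[-1.200,-1.400,12.300] max=[5.200,17.300,23.200] diag=22.571

A = translate([-1.2, -1.4, 12.3]) cube([1.9, 13.5, 1.9]) → bbox [-1.2,-1.4,12.3] .. [0.7,12.1,14.2]
B = cube([4.5, 5.2, 9]) → bbox [0,0,0] .. [4.5,5.2,9]
lo = A.lo+B.lo = [-1.2+0, -1.4+0, 12.3+0] = [-1.200,-1.400,12.300]
hi = A.hi+B.hi = [0.7+4.5, 12.1+5.2, 14.2+9] = [5.200,17.300,23.200]
diag = √(6.4²+18.7²+10.9²) = √509.46 = 22.571


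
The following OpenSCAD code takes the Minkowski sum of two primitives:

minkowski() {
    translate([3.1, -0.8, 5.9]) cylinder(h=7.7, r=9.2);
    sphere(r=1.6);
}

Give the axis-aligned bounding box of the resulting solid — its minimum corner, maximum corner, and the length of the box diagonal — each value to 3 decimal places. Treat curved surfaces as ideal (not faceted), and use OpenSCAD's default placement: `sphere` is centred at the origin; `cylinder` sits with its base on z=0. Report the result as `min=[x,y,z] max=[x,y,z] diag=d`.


A = translate([3.1, -0.8, 5.9]) cylinder(h=7.7, r=9.2) → bbox [-6.1,-10,5.9] .. [12.3,8.4,13.6]
B = sphere(r=1.6) → bbox [-1.6,-1.6,-1.6] .. [1.6,1.6,1.6]
lo = A.lo+B.lo = [-6.1-1.6, -10-1.6, 5.9-1.6] = [-7.700,-11.600,4.300]
hi = A.hi+B.hi = [12.3+1.6, 8.4+1.6, 13.6+1.6] = [13.900,10.000,15.200]
diag = √(21.6²+21.6²+10.9²) = √1051.93 = 32.433

min=[-7.700,-11.600,4.300] max=[13.900,10.000,15.200] diag=32.433


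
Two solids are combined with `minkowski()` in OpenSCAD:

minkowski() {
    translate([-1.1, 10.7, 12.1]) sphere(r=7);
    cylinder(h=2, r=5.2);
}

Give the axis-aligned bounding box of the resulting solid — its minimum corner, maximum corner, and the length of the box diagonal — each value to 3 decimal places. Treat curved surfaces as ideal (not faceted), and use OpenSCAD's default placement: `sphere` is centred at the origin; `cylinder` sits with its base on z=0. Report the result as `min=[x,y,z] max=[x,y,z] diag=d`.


min=[-13.300,-1.500,5.100] max=[11.100,22.900,21.100] diag=38.036

A = translate([-1.1, 10.7, 12.1]) sphere(r=7) → bbox [-8.1,3.7,5.1] .. [5.9,17.7,19.1]
B = cylinder(h=2, r=5.2) → bbox [-5.2,-5.2,0] .. [5.2,5.2,2]
lo = A.lo+B.lo = [-8.1-5.2, 3.7-5.2, 5.1+0] = [-13.300,-1.500,5.100]
hi = A.hi+B.hi = [5.9+5.2, 17.7+5.2, 19.1+2] = [11.100,22.900,21.100]
diag = √(24.4²+24.4²+16²) = √1446.72 = 38.036


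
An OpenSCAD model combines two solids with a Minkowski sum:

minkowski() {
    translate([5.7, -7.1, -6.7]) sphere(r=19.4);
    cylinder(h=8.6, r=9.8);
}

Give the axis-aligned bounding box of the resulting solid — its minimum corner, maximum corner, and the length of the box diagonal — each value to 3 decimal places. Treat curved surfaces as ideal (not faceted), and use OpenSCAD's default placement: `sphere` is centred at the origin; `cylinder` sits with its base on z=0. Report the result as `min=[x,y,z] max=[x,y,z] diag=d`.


min=[-23.500,-36.300,-26.100] max=[34.900,22.100,21.300] diag=95.225

A = translate([5.7, -7.1, -6.7]) sphere(r=19.4) → bbox [-13.7,-26.5,-26.1] .. [25.1,12.3,12.7]
B = cylinder(h=8.6, r=9.8) → bbox [-9.8,-9.8,0] .. [9.8,9.8,8.6]
lo = A.lo+B.lo = [-13.7-9.8, -26.5-9.8, -26.1+0] = [-23.500,-36.300,-26.100]
hi = A.hi+B.hi = [25.1+9.8, 12.3+9.8, 12.7+8.6] = [34.900,22.100,21.300]
diag = √(58.4²+58.4²+47.4²) = √9067.88 = 95.225


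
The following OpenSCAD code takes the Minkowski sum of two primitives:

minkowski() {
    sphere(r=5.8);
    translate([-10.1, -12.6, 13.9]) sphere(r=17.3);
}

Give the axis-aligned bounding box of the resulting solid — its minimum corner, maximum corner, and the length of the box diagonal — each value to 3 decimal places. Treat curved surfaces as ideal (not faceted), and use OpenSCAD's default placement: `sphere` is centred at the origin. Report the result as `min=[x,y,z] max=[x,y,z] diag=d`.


A = translate([-10.1, -12.6, 13.9]) sphere(r=17.3) → bbox [-27.4,-29.9,-3.4] .. [7.2,4.7,31.2]
B = sphere(r=5.8) → bbox [-5.8,-5.8,-5.8] .. [5.8,5.8,5.8]
lo = A.lo+B.lo = [-27.4-5.8, -29.9-5.8, -3.4-5.8] = [-33.200,-35.700,-9.200]
hi = A.hi+B.hi = [7.2+5.8, 4.7+5.8, 31.2+5.8] = [13.000,10.500,37.000]
diag = √(46.2²+46.2²+46.2²) = √6403.32 = 80.021

min=[-33.200,-35.700,-9.200] max=[13.000,10.500,37.000] diag=80.021


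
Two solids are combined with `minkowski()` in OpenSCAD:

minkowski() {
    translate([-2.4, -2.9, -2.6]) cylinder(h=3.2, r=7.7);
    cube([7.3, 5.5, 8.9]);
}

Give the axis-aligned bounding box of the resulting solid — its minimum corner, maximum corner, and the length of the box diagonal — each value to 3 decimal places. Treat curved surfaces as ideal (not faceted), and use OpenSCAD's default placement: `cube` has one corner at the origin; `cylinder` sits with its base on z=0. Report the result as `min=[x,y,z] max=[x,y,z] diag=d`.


A = translate([-2.4, -2.9, -2.6]) cylinder(h=3.2, r=7.7) → bbox [-10.1,-10.6,-2.6] .. [5.3,4.8,0.6]
B = cube([7.3, 5.5, 8.9]) → bbox [0,0,0] .. [7.3,5.5,8.9]
lo = A.lo+B.lo = [-10.1+0, -10.6+0, -2.6+0] = [-10.100,-10.600,-2.600]
hi = A.hi+B.hi = [5.3+7.3, 4.8+5.5, 0.6+8.9] = [12.600,10.300,9.500]
diag = √(22.7²+20.9²+12.1²) = √1098.51 = 33.144

min=[-10.100,-10.600,-2.600] max=[12.600,10.300,9.500] diag=33.144


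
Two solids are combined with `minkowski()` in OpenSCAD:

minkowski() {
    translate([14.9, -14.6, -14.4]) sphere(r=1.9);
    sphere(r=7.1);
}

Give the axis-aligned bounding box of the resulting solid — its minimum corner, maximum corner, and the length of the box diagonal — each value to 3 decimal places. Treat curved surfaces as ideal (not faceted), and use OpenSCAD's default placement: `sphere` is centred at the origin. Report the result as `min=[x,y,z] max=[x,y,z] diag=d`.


min=[5.900,-23.600,-23.400] max=[23.900,-5.600,-5.400] diag=31.177

A = translate([14.9, -14.6, -14.4]) sphere(r=1.9) → bbox [13,-16.5,-16.3] .. [16.8,-12.7,-12.5]
B = sphere(r=7.1) → bbox [-7.1,-7.1,-7.1] .. [7.1,7.1,7.1]
lo = A.lo+B.lo = [13-7.1, -16.5-7.1, -16.3-7.1] = [5.900,-23.600,-23.400]
hi = A.hi+B.hi = [16.8+7.1, -12.7+7.1, -12.5+7.1] = [23.900,-5.600,-5.400]
diag = √(18²+18²+18²) = √972 = 31.177


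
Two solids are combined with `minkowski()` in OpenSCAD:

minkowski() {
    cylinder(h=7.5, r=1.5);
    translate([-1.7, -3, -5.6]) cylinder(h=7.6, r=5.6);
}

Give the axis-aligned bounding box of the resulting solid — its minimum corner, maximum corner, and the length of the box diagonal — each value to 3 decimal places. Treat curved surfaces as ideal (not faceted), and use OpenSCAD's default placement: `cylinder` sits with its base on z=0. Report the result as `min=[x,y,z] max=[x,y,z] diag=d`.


A = translate([-1.7, -3, -5.6]) cylinder(h=7.6, r=5.6) → bbox [-7.3,-8.6,-5.6] .. [3.9,2.6,2]
B = cylinder(h=7.5, r=1.5) → bbox [-1.5,-1.5,0] .. [1.5,1.5,7.5]
lo = A.lo+B.lo = [-7.3-1.5, -8.6-1.5, -5.6+0] = [-8.800,-10.100,-5.600]
hi = A.hi+B.hi = [3.9+1.5, 2.6+1.5, 2+7.5] = [5.400,4.100,9.500]
diag = √(14.2²+14.2²+15.1²) = √631.29 = 25.125

min=[-8.800,-10.100,-5.600] max=[5.400,4.100,9.500] diag=25.125


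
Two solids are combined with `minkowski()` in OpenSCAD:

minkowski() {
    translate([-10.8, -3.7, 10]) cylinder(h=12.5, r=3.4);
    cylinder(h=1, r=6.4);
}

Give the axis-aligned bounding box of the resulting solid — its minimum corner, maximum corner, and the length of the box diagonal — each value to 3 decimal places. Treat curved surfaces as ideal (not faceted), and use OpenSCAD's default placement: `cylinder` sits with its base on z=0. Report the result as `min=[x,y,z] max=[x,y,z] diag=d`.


min=[-20.600,-13.500,10.000] max=[-1.000,6.100,23.500] diag=30.831

A = translate([-10.8, -3.7, 10]) cylinder(h=12.5, r=3.4) → bbox [-14.2,-7.1,10] .. [-7.4,-0.3,22.5]
B = cylinder(h=1, r=6.4) → bbox [-6.4,-6.4,0] .. [6.4,6.4,1]
lo = A.lo+B.lo = [-14.2-6.4, -7.1-6.4, 10+0] = [-20.600,-13.500,10.000]
hi = A.hi+B.hi = [-7.4+6.4, -0.3+6.4, 22.5+1] = [-1.000,6.100,23.500]
diag = √(19.6²+19.6²+13.5²) = √950.57 = 30.831


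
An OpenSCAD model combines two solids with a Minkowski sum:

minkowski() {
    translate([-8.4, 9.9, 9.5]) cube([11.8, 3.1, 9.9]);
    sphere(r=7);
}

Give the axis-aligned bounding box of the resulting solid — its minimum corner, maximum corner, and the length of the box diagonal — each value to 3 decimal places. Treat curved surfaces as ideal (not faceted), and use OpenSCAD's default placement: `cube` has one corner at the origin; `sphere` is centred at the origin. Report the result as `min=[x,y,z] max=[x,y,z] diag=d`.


min=[-15.400,2.900,2.500] max=[10.400,20.000,26.400] diag=39.106

A = translate([-8.4, 9.9, 9.5]) cube([11.8, 3.1, 9.9]) → bbox [-8.4,9.9,9.5] .. [3.4,13,19.4]
B = sphere(r=7) → bbox [-7,-7,-7] .. [7,7,7]
lo = A.lo+B.lo = [-8.4-7, 9.9-7, 9.5-7] = [-15.400,2.900,2.500]
hi = A.hi+B.hi = [3.4+7, 13+7, 19.4+7] = [10.400,20.000,26.400]
diag = √(25.8²+17.1²+23.9²) = √1529.26 = 39.106


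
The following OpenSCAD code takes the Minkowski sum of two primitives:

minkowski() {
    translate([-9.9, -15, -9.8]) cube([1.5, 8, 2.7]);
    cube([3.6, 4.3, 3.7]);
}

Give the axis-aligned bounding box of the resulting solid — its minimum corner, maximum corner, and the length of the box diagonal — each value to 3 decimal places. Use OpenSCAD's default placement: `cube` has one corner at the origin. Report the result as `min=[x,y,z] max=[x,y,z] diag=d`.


min=[-9.900,-15.000,-9.800] max=[-4.800,-2.700,-3.400] diag=14.774

A = translate([-9.9, -15, -9.8]) cube([1.5, 8, 2.7]) → bbox [-9.9,-15,-9.8] .. [-8.4,-7,-7.1]
B = cube([3.6, 4.3, 3.7]) → bbox [0,0,0] .. [3.6,4.3,3.7]
lo = A.lo+B.lo = [-9.9+0, -15+0, -9.8+0] = [-9.900,-15.000,-9.800]
hi = A.hi+B.hi = [-8.4+3.6, -7+4.3, -7.1+3.7] = [-4.800,-2.700,-3.400]
diag = √(5.1²+12.3²+6.4²) = √218.26 = 14.774


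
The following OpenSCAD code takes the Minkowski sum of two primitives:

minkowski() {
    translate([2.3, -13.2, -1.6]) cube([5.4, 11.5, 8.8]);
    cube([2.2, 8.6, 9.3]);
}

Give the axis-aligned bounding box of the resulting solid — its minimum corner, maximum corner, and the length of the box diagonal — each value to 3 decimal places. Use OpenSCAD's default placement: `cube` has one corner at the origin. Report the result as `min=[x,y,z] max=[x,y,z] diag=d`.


min=[2.300,-13.200,-1.600] max=[9.900,6.900,16.500] diag=28.096

A = translate([2.3, -13.2, -1.6]) cube([5.4, 11.5, 8.8]) → bbox [2.3,-13.2,-1.6] .. [7.7,-1.7,7.2]
B = cube([2.2, 8.6, 9.3]) → bbox [0,0,0] .. [2.2,8.6,9.3]
lo = A.lo+B.lo = [2.3+0, -13.2+0, -1.6+0] = [2.300,-13.200,-1.600]
hi = A.hi+B.hi = [7.7+2.2, -1.7+8.6, 7.2+9.3] = [9.900,6.900,16.500]
diag = √(7.6²+20.1²+18.1²) = √789.38 = 28.096


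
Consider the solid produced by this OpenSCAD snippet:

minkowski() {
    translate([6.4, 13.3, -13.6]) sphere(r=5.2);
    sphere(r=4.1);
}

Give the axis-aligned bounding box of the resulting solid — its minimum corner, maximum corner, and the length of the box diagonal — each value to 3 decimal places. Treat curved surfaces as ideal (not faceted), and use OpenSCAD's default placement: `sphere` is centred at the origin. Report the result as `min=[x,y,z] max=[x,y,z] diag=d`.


A = translate([6.4, 13.3, -13.6]) sphere(r=5.2) → bbox [1.2,8.1,-18.8] .. [11.6,18.5,-8.4]
B = sphere(r=4.1) → bbox [-4.1,-4.1,-4.1] .. [4.1,4.1,4.1]
lo = A.lo+B.lo = [1.2-4.1, 8.1-4.1, -18.8-4.1] = [-2.900,4.000,-22.900]
hi = A.hi+B.hi = [11.6+4.1, 18.5+4.1, -8.4+4.1] = [15.700,22.600,-4.300]
diag = √(18.6²+18.6²+18.6²) = √1037.88 = 32.216

min=[-2.900,4.000,-22.900] max=[15.700,22.600,-4.300] diag=32.216


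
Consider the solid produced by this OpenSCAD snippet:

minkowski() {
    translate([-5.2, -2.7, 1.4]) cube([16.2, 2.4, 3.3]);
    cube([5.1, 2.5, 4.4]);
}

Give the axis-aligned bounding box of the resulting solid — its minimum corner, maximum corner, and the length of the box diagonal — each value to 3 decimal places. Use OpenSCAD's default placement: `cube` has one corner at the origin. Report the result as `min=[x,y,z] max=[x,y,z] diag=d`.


min=[-5.200,-2.700,1.400] max=[16.100,2.200,9.100] diag=23.173

A = translate([-5.2, -2.7, 1.4]) cube([16.2, 2.4, 3.3]) → bbox [-5.2,-2.7,1.4] .. [11,-0.3,4.7]
B = cube([5.1, 2.5, 4.4]) → bbox [0,0,0] .. [5.1,2.5,4.4]
lo = A.lo+B.lo = [-5.2+0, -2.7+0, 1.4+0] = [-5.200,-2.700,1.400]
hi = A.hi+B.hi = [11+5.1, -0.3+2.5, 4.7+4.4] = [16.100,2.200,9.100]
diag = √(21.3²+4.9²+7.7²) = √536.99 = 23.173


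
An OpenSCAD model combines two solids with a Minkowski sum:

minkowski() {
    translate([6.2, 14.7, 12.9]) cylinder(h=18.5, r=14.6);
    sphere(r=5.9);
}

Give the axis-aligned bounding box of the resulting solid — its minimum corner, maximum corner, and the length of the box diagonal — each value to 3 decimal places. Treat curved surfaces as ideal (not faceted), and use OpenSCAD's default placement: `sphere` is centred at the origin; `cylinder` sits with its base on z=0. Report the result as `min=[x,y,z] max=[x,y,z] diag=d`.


min=[-14.300,-5.800,7.000] max=[26.700,35.200,37.300] diag=65.422

A = translate([6.2, 14.7, 12.9]) cylinder(h=18.5, r=14.6) → bbox [-8.4,0.1,12.9] .. [20.8,29.3,31.4]
B = sphere(r=5.9) → bbox [-5.9,-5.9,-5.9] .. [5.9,5.9,5.9]
lo = A.lo+B.lo = [-8.4-5.9, 0.1-5.9, 12.9-5.9] = [-14.300,-5.800,7.000]
hi = A.hi+B.hi = [20.8+5.9, 29.3+5.9, 31.4+5.9] = [26.700,35.200,37.300]
diag = √(41²+41²+30.3²) = √4280.09 = 65.422


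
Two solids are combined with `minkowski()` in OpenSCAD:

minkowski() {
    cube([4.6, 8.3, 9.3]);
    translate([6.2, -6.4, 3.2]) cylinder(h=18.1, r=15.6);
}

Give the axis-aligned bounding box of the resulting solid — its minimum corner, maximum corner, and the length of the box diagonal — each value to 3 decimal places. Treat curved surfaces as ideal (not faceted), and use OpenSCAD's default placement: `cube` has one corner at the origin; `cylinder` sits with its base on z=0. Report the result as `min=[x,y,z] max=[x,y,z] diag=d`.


min=[-9.400,-22.000,3.200] max=[26.400,17.500,30.600] diag=59.939

A = translate([6.2, -6.4, 3.2]) cylinder(h=18.1, r=15.6) → bbox [-9.4,-22,3.2] .. [21.8,9.2,21.3]
B = cube([4.6, 8.3, 9.3]) → bbox [0,0,0] .. [4.6,8.3,9.3]
lo = A.lo+B.lo = [-9.4+0, -22+0, 3.2+0] = [-9.400,-22.000,3.200]
hi = A.hi+B.hi = [21.8+4.6, 9.2+8.3, 21.3+9.3] = [26.400,17.500,30.600]
diag = √(35.8²+39.5²+27.4²) = √3592.65 = 59.939
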